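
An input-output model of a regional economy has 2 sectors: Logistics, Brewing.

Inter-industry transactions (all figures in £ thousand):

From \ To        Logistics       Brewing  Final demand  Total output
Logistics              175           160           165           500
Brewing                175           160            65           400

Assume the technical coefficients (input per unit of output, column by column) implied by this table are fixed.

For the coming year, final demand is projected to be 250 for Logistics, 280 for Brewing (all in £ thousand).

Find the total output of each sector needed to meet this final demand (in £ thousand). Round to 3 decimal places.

x_L = 1048.000, x_B = 1078.000

Technical coefficients a_ij = z_ij / X_j:
  a_LL = 175/500 = 0.35, a_BL = 175/500 = 0.35
  a_LB = 160/400 = 0.40, a_BB = 160/400 = 0.40
I − A =
  [   0.65    -0.40]
  [  -0.35     0.60]
det(I−A) = (0.65)(0.60) − (-0.40)(-0.35) = 0.2500
adj(I−A) = [[0.60, 0.40], [0.35, 0.65]]
(I − A)⁻¹ = adj(I−A) / det(I−A) ≈
  [   2.4000     1.6000]
  [   1.4000     2.6000]
x = (I − A)⁻¹ d = adj(I−A)·d / det(I−A), with det(I−A) = 0.2500:
  x_L = (0.60·250 + 0.40·280) / 0.2500 = 262.00 / 0.2500 = 1048.000
  x_B = (0.35·250 + 0.65·280) / 0.2500 = 269.50 / 0.2500 = 1078.000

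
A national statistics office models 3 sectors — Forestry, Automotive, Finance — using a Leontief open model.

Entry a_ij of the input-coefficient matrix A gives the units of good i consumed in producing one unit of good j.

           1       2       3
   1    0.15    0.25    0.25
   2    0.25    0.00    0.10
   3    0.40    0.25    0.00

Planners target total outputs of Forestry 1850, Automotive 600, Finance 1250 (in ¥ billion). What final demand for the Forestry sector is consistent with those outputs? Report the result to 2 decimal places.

d_1 = 1110.00

I − A =
  [   0.85    -0.25    -0.25]
  [  -0.25     1.00    -0.10]
  [  -0.40    -0.25     1.00]
d = (I − A) x:
  d_1 = (+0.85)·1850 + (-0.25)·600 + (-0.25)·1250 = 1110.00
  d_2 = (-0.25)·1850 + (+1.00)·600 + (-0.10)·1250 = 12.50
  d_3 = (-0.40)·1850 + (-0.25)·600 + (+1.00)·1250 = 360.00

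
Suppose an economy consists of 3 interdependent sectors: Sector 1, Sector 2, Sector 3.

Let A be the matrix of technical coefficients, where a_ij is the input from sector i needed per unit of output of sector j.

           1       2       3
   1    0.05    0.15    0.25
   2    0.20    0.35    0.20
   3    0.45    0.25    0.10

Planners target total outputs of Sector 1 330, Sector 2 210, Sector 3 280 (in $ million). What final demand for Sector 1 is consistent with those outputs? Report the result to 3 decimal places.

d_1 = 212.000

I − A =
  [   0.95    -0.15    -0.25]
  [  -0.20     0.65    -0.20]
  [  -0.45    -0.25     0.90]
d = (I − A) x:
  d_1 = (+0.95)·330 + (-0.15)·210 + (-0.25)·280 = 212.000
  d_2 = (-0.20)·330 + (+0.65)·210 + (-0.20)·280 = 14.500
  d_3 = (-0.45)·330 + (-0.25)·210 + (+0.90)·280 = 51.000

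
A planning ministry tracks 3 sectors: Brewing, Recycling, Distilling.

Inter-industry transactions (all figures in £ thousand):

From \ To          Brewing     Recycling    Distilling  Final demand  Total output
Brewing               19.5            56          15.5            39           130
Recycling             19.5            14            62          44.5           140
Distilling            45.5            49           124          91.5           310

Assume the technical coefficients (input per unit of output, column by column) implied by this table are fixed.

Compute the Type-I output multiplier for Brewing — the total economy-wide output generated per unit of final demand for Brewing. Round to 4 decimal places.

Technical coefficients a_ij = z_ij / X_j:
  a_BB = 19.5/130 = 0.15, a_RB = 19.5/130 = 0.15, a_DB = 45.5/130 = 0.35
  a_BR = 56/140 = 0.40, a_RR = 14/140 = 0.10, a_DR = 49/140 = 0.35
  a_BD = 15.5/310 = 0.05, a_RD = 62/310 = 0.20, a_DD = 124/310 = 0.40
I − A =
  [   0.85    -0.40    -0.05]
  [  -0.15     0.90    -0.20]
  [  -0.35    -0.35     0.60]
Cofactors of I−A, C_ij = (−1)^(i+j)·(minor ij) (rows/columns in the sector order above):
  C_11 = (0.90)(0.60) − (-0.20)(-0.35) = 0.4700
  C_12 = −[(-0.15)(0.60) − (-0.20)(-0.35)] = 0.1600
  C_13 = (-0.15)(-0.35) − (0.90)(-0.35) = 0.3675
  C_21 = −[(-0.40)(0.60) − (-0.05)(-0.35)] = 0.2575
  C_22 = (0.85)(0.60) − (-0.05)(-0.35) = 0.4925
  C_23 = −[(0.85)(-0.35) − (-0.40)(-0.35)] = 0.4375
  C_31 = (-0.40)(-0.20) − (-0.05)(0.90) = 0.1250
  C_32 = −[(0.85)(-0.20) − (-0.05)(-0.15)] = 0.1775
  C_33 = (0.85)(0.90) − (-0.40)(-0.15) = 0.7050
det(I−A) = Σ_j (I−A)_1j·C_1j = (0.85)(0.4700) + (-0.40)(0.1600) + (-0.05)(0.3675) = 0.317125
adj(I−A) = Cᵀ =
  [ 0.4700   0.2575   0.1250]
  [ 0.1600   0.4925   0.1775]
  [ 0.3675   0.4375   0.7050]
(I − A)⁻¹ = adj(I−A) / det(I−A) ≈
  [   1.48207     0.81198     0.39417]
  [   0.50453     1.55302     0.55972]
  [   1.15885     1.37958     2.22310]
The output multiplier for sector j is the column-j sum of the Leontief inverse (I − A)⁻¹ = adj(I−A) / det(I−A).
Column B of adj(I−A): (0.4700, 0.1600, 0.3675); det(I−A) = 0.317125.
m_B = (0.4700 + 0.1600 + 0.3675) / 0.317125 = 0.9975 / 0.317125 ≈ 3.1454.

m_B = 3.1454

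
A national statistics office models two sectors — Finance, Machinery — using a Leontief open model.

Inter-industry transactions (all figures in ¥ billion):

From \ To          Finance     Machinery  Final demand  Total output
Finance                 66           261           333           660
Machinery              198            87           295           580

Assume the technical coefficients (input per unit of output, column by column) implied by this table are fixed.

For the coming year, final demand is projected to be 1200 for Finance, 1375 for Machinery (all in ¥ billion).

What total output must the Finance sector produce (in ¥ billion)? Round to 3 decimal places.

Technical coefficients a_ij = z_ij / X_j:
  a_11 = 66/660 = 0.10, a_21 = 198/660 = 0.30
  a_12 = 261/580 = 0.45, a_22 = 87/580 = 0.15
I − A =
  [   0.90    -0.45]
  [  -0.30     0.85]
det(I−A) = (0.90)(0.85) − (-0.45)(-0.30) = 0.6300
adj(I−A) = [[0.85, 0.45], [0.30, 0.90]]
(I − A)⁻¹ = adj(I−A) / det(I−A) ≈
  [   1.3492     0.7143]
  [   0.4762     1.4286]
x = (I − A)⁻¹ d = adj(I−A)·d / det(I−A), with det(I−A) = 0.6300:
  x_1 = (0.85·1200 + 0.45·1375) / 0.6300 = 1638.75 / 0.6300 ≈ 2601.190
  x_2 = (0.30·1200 + 0.90·1375) / 0.6300 = 1597.50 / 0.6300 ≈ 2535.714

x_1 = 2601.190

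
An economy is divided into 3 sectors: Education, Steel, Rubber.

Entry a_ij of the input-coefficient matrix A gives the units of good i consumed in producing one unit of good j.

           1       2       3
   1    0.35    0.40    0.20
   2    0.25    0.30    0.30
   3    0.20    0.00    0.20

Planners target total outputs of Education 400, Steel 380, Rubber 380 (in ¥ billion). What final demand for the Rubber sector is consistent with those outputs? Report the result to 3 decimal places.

d_3 = 224.000

I − A =
  [   0.65    -0.40    -0.20]
  [  -0.25     0.70    -0.30]
  [  -0.20     0.00     0.80]
d = (I − A) x:
  d_1 = (+0.65)·400 + (-0.40)·380 + (-0.20)·380 = 32.000
  d_2 = (-0.25)·400 + (+0.70)·380 + (-0.30)·380 = 52.000
  d_3 = (-0.20)·400 + (+0.00)·380 + (+0.80)·380 = 224.000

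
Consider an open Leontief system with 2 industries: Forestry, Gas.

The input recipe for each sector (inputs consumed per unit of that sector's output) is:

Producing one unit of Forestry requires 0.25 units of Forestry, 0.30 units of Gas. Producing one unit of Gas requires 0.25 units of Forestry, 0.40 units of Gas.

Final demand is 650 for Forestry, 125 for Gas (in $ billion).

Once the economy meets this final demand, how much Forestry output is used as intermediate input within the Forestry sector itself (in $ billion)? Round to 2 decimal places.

z_11 = 280.83

I − A =
  [   0.75    -0.25]
  [  -0.30     0.60]
det(I−A) = (0.75)(0.60) − (-0.25)(-0.30) = 0.3750
adj(I−A) = [[0.60, 0.25], [0.30, 0.75]]
(I − A)⁻¹ = adj(I−A) / det(I−A) ≈
  [   1.6000     0.6667]
  [   0.8000     2.0000]
First solve x = (I − A)⁻¹ d = adj(I−A)·d / det(I−A); in particular x_1 = (0.60·650 + 0.25·125) / 0.3750 = 421.25 / 0.3750 ≈ 1123.3333.
Intermediate flow from 1 to 1: z_11 = a_11 · x_1 = 0.25 × 421.25 / 0.3750 = 105.3125 / 0.3750 ≈ 280.83.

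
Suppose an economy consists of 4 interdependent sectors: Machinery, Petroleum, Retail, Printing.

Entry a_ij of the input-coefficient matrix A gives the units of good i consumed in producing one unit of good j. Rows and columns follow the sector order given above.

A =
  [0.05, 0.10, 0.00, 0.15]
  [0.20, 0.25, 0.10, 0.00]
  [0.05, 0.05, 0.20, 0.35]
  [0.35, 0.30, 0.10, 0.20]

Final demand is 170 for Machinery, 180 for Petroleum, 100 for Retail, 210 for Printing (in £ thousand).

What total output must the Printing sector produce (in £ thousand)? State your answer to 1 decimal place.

I − A =
  [   0.95    -0.10     0.00    -0.15]
  [  -0.20     0.75    -0.10     0.00]
  [  -0.05    -0.05     0.80    -0.35]
  [  -0.35    -0.30    -0.10     0.80]
Compute the cofactors C_ij = (−1)^(i+j)·(3×3 minor ij) of I−A; the adjugate is their transpose:
adj(I−A) = Cᵀ =
  [ 0.439250   0.097250   0.023750   0.092750]
  [ 0.137250   0.532000   0.073750   0.058000]
  [ 0.150875   0.153625   0.505625   0.249500]
  [ 0.262500   0.261250   0.101250   0.548750]
det(I−A) = Σ_j (I−A)_1j·C_1j = (0.95)(0.439250) + (-0.10)(0.137250) + (0.00)(0.150875) + (-0.15)(0.262500) = 0.3641875
(I − A)⁻¹ = adj(I−A) / det(I−A) ≈
  [   1.2061     0.2670     0.0652     0.2547]
  [   0.3769     1.4608     0.2025     0.1593]
  [   0.4143     0.4218     1.3884     0.6851]
  [   0.7208     0.7174     0.2780     1.5068]
x = (I − A)⁻¹ d = adj(I−A)·d / det(I−A), with det(I−A) = 0.3641875:
  x_1 = (0.439250·170 + 0.097250·180 + 0.023750·100 + 0.092750·210) / 0.3641875 = 114.03 / 0.3641875 ≈ 313.1
  x_2 = (0.137250·170 + 0.532000·180 + 0.073750·100 + 0.058000·210) / 0.3641875 = 138.6475 / 0.3641875 ≈ 380.7
  x_3 = (0.150875·170 + 0.153625·180 + 0.505625·100 + 0.249500·210) / 0.3641875 = 156.25875 / 0.3641875 ≈ 429.1
  x_4 = (0.262500·170 + 0.261250·180 + 0.101250·100 + 0.548750·210) / 0.3641875 = 217.0125 / 0.3641875 ≈ 595.9

x_4 = 595.9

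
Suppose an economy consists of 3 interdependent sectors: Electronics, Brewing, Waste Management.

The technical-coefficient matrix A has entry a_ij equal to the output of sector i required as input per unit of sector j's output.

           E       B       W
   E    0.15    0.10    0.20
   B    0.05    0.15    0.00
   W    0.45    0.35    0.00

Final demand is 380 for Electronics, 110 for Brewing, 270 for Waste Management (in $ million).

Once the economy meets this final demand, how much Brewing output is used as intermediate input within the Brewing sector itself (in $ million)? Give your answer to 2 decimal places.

z_BB = 24.78

I − A =
  [   0.85    -0.10    -0.20]
  [  -0.05     0.85     0.00]
  [  -0.45    -0.35     1.00]
Cofactors of I−A, C_ij = (−1)^(i+j)·(minor ij) (rows/columns in the sector order above):
  C_11 = (0.85)(1.00) − (0.00)(-0.35) = 0.8500
  C_12 = −[(-0.05)(1.00) − (0.00)(-0.45)] = 0.0500
  C_13 = (-0.05)(-0.35) − (0.85)(-0.45) = 0.4000
  C_21 = −[(-0.10)(1.00) − (-0.20)(-0.35)] = 0.1700
  C_22 = (0.85)(1.00) − (-0.20)(-0.45) = 0.7600
  C_23 = −[(0.85)(-0.35) − (-0.10)(-0.45)] = 0.3425
  C_31 = (-0.10)(0.00) − (-0.20)(0.85) = 0.1700
  C_32 = −[(0.85)(0.00) − (-0.20)(-0.05)] = 0.0100
  C_33 = (0.85)(0.85) − (-0.10)(-0.05) = 0.7175
det(I−A) = Σ_j (I−A)_1j·C_1j = (0.85)(0.8500) + (-0.10)(0.0500) + (-0.20)(0.4000) = 0.6375
adj(I−A) = Cᵀ =
  [ 0.8500   0.1700   0.1700]
  [ 0.0500   0.7600   0.0100]
  [ 0.4000   0.3425   0.7175]
(I − A)⁻¹ = adj(I−A) / det(I−A) ≈
  [   1.3333     0.2667     0.2667]
  [   0.0784     1.1922     0.0157]
  [   0.6275     0.5373     1.1255]
First solve x = (I − A)⁻¹ d = adj(I−A)·d / det(I−A); in particular x_B = (0.0500·380 + 0.7600·110 + 0.0100·270) / 0.6375 = 105.30 / 0.6375 ≈ 165.1765.
Intermediate flow from B to B: z_BB = a_BB · x_B = 0.15 × 105.30 / 0.6375 = 15.795 / 0.6375 ≈ 24.78.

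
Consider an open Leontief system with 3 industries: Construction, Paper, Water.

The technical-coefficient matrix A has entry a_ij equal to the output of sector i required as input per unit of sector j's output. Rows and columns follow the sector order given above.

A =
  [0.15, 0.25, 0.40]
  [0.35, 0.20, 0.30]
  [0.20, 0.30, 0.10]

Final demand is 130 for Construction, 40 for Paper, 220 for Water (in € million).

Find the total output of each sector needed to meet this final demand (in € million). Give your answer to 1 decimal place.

I − A =
  [   0.85    -0.25    -0.40]
  [  -0.35     0.80    -0.30]
  [  -0.20    -0.30     0.90]
Cofactors of I−A, C_ij = (−1)^(i+j)·(minor ij) (rows/columns in the sector order above):
  C_11 = (0.80)(0.90) − (-0.30)(-0.30) = 0.6300
  C_12 = −[(-0.35)(0.90) − (-0.30)(-0.20)] = 0.3750
  C_13 = (-0.35)(-0.30) − (0.80)(-0.20) = 0.2650
  C_21 = −[(-0.25)(0.90) − (-0.40)(-0.30)] = 0.3450
  C_22 = (0.85)(0.90) − (-0.40)(-0.20) = 0.6850
  C_23 = −[(0.85)(-0.30) − (-0.25)(-0.20)] = 0.3050
  C_31 = (-0.25)(-0.30) − (-0.40)(0.80) = 0.3950
  C_32 = −[(0.85)(-0.30) − (-0.40)(-0.35)] = 0.3950
  C_33 = (0.85)(0.80) − (-0.25)(-0.35) = 0.5925
det(I−A) = Σ_j (I−A)_1j·C_1j = (0.85)(0.6300) + (-0.25)(0.3750) + (-0.40)(0.2650) = 0.33575
adj(I−A) = Cᵀ =
  [ 0.6300   0.3450   0.3950]
  [ 0.3750   0.6850   0.3950]
  [ 0.2650   0.3050   0.5925]
(I − A)⁻¹ = adj(I−A) / det(I−A) ≈
  [   1.8764     1.0276     1.1765]
  [   1.1169     2.0402     1.1765]
  [   0.7893     0.9084     1.7647]
x = (I − A)⁻¹ d = adj(I−A)·d / det(I−A), with det(I−A) = 0.33575:
  x_1 = (0.6300·130 + 0.3450·40 + 0.3950·220) / 0.33575 = 182.60 / 0.33575 ≈ 543.9
  x_2 = (0.3750·130 + 0.6850·40 + 0.3950·220) / 0.33575 = 163.05 / 0.33575 ≈ 485.6
  x_3 = (0.2650·130 + 0.3050·40 + 0.5925·220) / 0.33575 = 177.00 / 0.33575 ≈ 527.2

x_1 = 543.9, x_2 = 485.6, x_3 = 527.2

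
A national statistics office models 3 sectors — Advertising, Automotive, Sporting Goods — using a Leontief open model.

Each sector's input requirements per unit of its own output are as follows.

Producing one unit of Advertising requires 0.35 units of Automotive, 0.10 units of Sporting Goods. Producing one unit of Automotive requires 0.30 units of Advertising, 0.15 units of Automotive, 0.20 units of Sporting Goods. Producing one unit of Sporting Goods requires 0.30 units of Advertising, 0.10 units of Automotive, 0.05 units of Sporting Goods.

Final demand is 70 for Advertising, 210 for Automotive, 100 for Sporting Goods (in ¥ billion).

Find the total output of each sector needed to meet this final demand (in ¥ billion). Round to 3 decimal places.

x_1 = 244.536, x_2 = 372.385, x_3 = 209.401

I − A =
  [   1.00    -0.30    -0.30]
  [  -0.35     0.85    -0.10]
  [  -0.10    -0.20     0.95]
Cofactors of I−A, C_ij = (−1)^(i+j)·(minor ij) (rows/columns in the sector order above):
  C_11 = (0.85)(0.95) − (-0.10)(-0.20) = 0.7875
  C_12 = −[(-0.35)(0.95) − (-0.10)(-0.10)] = 0.3425
  C_13 = (-0.35)(-0.20) − (0.85)(-0.10) = 0.1550
  C_21 = −[(-0.30)(0.95) − (-0.30)(-0.20)] = 0.3450
  C_22 = (1.00)(0.95) − (-0.30)(-0.10) = 0.9200
  C_23 = −[(1.00)(-0.20) − (-0.30)(-0.10)] = 0.2300
  C_31 = (-0.30)(-0.10) − (-0.30)(0.85) = 0.2850
  C_32 = −[(1.00)(-0.10) − (-0.30)(-0.35)] = 0.2050
  C_33 = (1.00)(0.85) − (-0.30)(-0.35) = 0.7450
det(I−A) = Σ_j (I−A)_1j·C_1j = (1.00)(0.7875) + (-0.30)(0.3425) + (-0.30)(0.1550) = 0.63825
adj(I−A) = Cᵀ =
  [ 0.7875   0.3450   0.2850]
  [ 0.3425   0.9200   0.2050]
  [ 0.1550   0.2300   0.7450]
(I − A)⁻¹ = adj(I−A) / det(I−A) ≈
  [   1.2338     0.5405     0.4465]
  [   0.5366     1.4414     0.3212]
  [   0.2429     0.3604     1.1673]
x = (I − A)⁻¹ d = adj(I−A)·d / det(I−A), with det(I−A) = 0.63825:
  x_1 = (0.7875·70 + 0.3450·210 + 0.2850·100) / 0.63825 = 156.075 / 0.63825 ≈ 244.536
  x_2 = (0.3425·70 + 0.9200·210 + 0.2050·100) / 0.63825 = 237.675 / 0.63825 ≈ 372.385
  x_3 = (0.1550·70 + 0.2300·210 + 0.7450·100) / 0.63825 = 133.65 / 0.63825 ≈ 209.401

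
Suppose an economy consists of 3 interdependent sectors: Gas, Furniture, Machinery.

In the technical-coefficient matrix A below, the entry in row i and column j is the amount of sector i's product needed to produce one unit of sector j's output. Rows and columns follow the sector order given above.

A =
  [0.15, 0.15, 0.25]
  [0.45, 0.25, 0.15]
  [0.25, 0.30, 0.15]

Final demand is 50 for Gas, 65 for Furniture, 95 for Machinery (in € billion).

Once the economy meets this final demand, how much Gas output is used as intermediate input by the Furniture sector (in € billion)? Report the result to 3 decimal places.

I − A =
  [   0.85    -0.15    -0.25]
  [  -0.45     0.75    -0.15]
  [  -0.25    -0.30     0.85]
Cofactors of I−A, C_ij = (−1)^(i+j)·(minor ij) (rows/columns in the sector order above):
  C_11 = (0.75)(0.85) − (-0.15)(-0.30) = 0.5925
  C_12 = −[(-0.45)(0.85) − (-0.15)(-0.25)] = 0.4200
  C_13 = (-0.45)(-0.30) − (0.75)(-0.25) = 0.3225
  C_21 = −[(-0.15)(0.85) − (-0.25)(-0.30)] = 0.2025
  C_22 = (0.85)(0.85) − (-0.25)(-0.25) = 0.6600
  C_23 = −[(0.85)(-0.30) − (-0.15)(-0.25)] = 0.2925
  C_31 = (-0.15)(-0.15) − (-0.25)(0.75) = 0.2100
  C_32 = −[(0.85)(-0.15) − (-0.25)(-0.45)] = 0.2400
  C_33 = (0.85)(0.75) − (-0.15)(-0.45) = 0.5700
det(I−A) = Σ_j (I−A)_1j·C_1j = (0.85)(0.5925) + (-0.15)(0.4200) + (-0.25)(0.3225) = 0.3600
adj(I−A) = Cᵀ =
  [ 0.5925   0.2025   0.2100]
  [ 0.4200   0.6600   0.2400]
  [ 0.3225   0.2925   0.5700]
(I − A)⁻¹ = adj(I−A) / det(I−A) ≈
  [   1.6458     0.5625     0.5833]
  [   1.1667     1.8333     0.6667]
  [   0.8958     0.8125     1.5833]
First solve x = (I − A)⁻¹ d = adj(I−A)·d / det(I−A); in particular x_2 = (0.4200·50 + 0.6600·65 + 0.2400·95) / 0.3600 = 86.70 / 0.3600 ≈ 240.83333.
Intermediate flow from 1 to 2: z_12 = a_12 · x_2 = 0.15 × 86.70 / 0.3600 = 13.005 / 0.3600 = 36.125.

z_12 = 36.125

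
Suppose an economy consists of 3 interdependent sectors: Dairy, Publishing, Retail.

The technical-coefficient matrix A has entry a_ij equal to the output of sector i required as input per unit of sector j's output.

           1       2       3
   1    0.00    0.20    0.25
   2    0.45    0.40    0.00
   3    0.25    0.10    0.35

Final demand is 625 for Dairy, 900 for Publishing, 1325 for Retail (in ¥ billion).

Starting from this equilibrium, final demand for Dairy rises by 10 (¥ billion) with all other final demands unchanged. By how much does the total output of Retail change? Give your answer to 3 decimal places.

Δx_3 = 6.897

I − A =
  [   1.00    -0.20    -0.25]
  [  -0.45     0.60     0.00]
  [  -0.25    -0.10     0.65]
Cofactors of I−A, C_ij = (−1)^(i+j)·(minor ij) (rows/columns in the sector order above):
  C_11 = (0.60)(0.65) − (0.00)(-0.10) = 0.3900
  C_12 = −[(-0.45)(0.65) − (0.00)(-0.25)] = 0.2925
  C_13 = (-0.45)(-0.10) − (0.60)(-0.25) = 0.1950
  C_21 = −[(-0.20)(0.65) − (-0.25)(-0.10)] = 0.1550
  C_22 = (1.00)(0.65) − (-0.25)(-0.25) = 0.5875
  C_23 = −[(1.00)(-0.10) − (-0.20)(-0.25)] = 0.1500
  C_31 = (-0.20)(0.00) − (-0.25)(0.60) = 0.1500
  C_32 = −[(1.00)(0.00) − (-0.25)(-0.45)] = 0.1125
  C_33 = (1.00)(0.60) − (-0.20)(-0.45) = 0.5100
det(I−A) = Σ_j (I−A)_1j·C_1j = (1.00)(0.3900) + (-0.20)(0.2925) + (-0.25)(0.1950) = 0.28275
adj(I−A) = Cᵀ =
  [ 0.3900   0.1550   0.1500]
  [ 0.2925   0.5875   0.1125]
  [ 0.1950   0.1500   0.5100]
(I − A)⁻¹ = adj(I−A) / det(I−A) ≈
  [   1.3793     0.5482     0.5305]
  [   1.0345     2.0778     0.3979]
  [   0.6897     0.5305     1.8037]
Δx = (I − A)⁻¹ Δd with Δd having +10 in the Dairy component and 0 elsewhere.
So Δx_3 = L_31 · (+10), where L_31 = adj(I−A)_31 / det(I−A) = 0.1950 / 0.28275.
Δx_3 = 0.1950 × (+10) / 0.28275 = 1.95 / 0.28275 ≈ 6.897.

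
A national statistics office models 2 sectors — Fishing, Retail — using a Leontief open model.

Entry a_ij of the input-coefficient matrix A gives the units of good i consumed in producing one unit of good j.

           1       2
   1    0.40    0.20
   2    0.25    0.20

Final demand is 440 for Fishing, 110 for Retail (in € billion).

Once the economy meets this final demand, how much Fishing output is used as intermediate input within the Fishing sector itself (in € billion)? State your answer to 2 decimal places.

z_11 = 347.91

I − A =
  [   0.60    -0.20]
  [  -0.25     0.80]
det(I−A) = (0.60)(0.80) − (-0.20)(-0.25) = 0.4300
adj(I−A) = [[0.80, 0.20], [0.25, 0.60]]
(I − A)⁻¹ = adj(I−A) / det(I−A) ≈
  [   1.8605     0.4651]
  [   0.5814     1.3953]
First solve x = (I − A)⁻¹ d = adj(I−A)·d / det(I−A); in particular x_1 = (0.80·440 + 0.20·110) / 0.4300 = 374.00 / 0.4300 ≈ 869.7674.
Intermediate flow from 1 to 1: z_11 = a_11 · x_1 = 0.40 × 374.00 / 0.4300 = 149.60 / 0.4300 ≈ 347.91.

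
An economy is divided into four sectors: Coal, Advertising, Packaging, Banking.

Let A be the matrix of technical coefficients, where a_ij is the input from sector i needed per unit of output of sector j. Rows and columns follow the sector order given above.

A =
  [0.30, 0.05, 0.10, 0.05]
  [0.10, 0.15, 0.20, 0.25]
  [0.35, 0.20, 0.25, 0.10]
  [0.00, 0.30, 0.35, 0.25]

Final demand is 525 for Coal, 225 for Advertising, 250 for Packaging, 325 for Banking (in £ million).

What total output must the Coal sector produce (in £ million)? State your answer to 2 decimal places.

I − A =
  [   0.70    -0.05    -0.10    -0.05]
  [  -0.10     0.85    -0.20    -0.25]
  [  -0.35    -0.20     0.75    -0.10]
  [   0.00    -0.30    -0.35     0.75]
Compute the cofactors C_ij = (−1)^(i+j)·(3×3 minor ij) of I−A; the adjugate is their transpose:
adj(I−A) = Cᵀ =
  [ 0.338625   0.059125   0.086000   0.053750]
  [ 0.135875   0.336875   0.175500   0.144750]
  [ 0.214875   0.144375   0.388500   0.114250]
  [ 0.154625   0.202125   0.251500   0.379250]
det(I−A) = Σ_j (I−A)_1j·C_1j = (0.70)(0.338625) + (-0.05)(0.135875) + (-0.10)(0.214875) + (-0.05)(0.154625) = 0.201025
(I − A)⁻¹ = adj(I−A) / det(I−A) ≈
  [   1.6845     0.2941     0.4278     0.2674]
  [   0.6759     1.6758     0.8730     0.7201]
  [   1.0689     0.7182     1.9326     0.5683]
  [   0.7692     1.0055     1.2511     1.8866]
x = (I − A)⁻¹ d = adj(I−A)·d / det(I−A), with det(I−A) = 0.201025:
  x_C = (0.338625·525 + 0.059125·225 + 0.086000·250 + 0.053750·325) / 0.201025 = 230.05 / 0.201025 ≈ 1144.39
  x_A = (0.135875·525 + 0.336875·225 + 0.175500·250 + 0.144750·325) / 0.201025 = 238.05 / 0.201025 ≈ 1184.18
  x_P = (0.214875·525 + 0.144375·225 + 0.388500·250 + 0.114250·325) / 0.201025 = 279.55 / 0.201025 ≈ 1390.62
  x_B = (0.154625·525 + 0.202125·225 + 0.251500·250 + 0.379250·325) / 0.201025 = 312.7875 / 0.201025 ≈ 1555.96

x_C = 1144.39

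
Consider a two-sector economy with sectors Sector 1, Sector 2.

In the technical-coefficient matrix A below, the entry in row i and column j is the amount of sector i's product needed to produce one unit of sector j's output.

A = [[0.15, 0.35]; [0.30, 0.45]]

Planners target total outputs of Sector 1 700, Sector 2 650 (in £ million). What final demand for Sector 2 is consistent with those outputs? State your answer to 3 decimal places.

d_2 = 147.500

I − A =
  [   0.85    -0.35]
  [  -0.30     0.55]
d = (I − A) x:
  d_1 = (+0.85)·700 + (-0.35)·650 = 367.500
  d_2 = (-0.30)·700 + (+0.55)·650 = 147.500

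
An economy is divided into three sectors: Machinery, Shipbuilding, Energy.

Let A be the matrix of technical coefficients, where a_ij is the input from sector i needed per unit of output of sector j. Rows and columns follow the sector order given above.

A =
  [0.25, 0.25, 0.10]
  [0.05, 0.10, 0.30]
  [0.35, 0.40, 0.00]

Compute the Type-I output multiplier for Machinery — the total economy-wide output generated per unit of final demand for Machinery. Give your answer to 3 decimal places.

m_M = 2.477

I − A =
  [   0.75    -0.25    -0.10]
  [  -0.05     0.90    -0.30]
  [  -0.35    -0.40     1.00]
Cofactors of I−A, C_ij = (−1)^(i+j)·(minor ij) (rows/columns in the sector order above):
  C_11 = (0.90)(1.00) − (-0.30)(-0.40) = 0.7800
  C_12 = −[(-0.05)(1.00) − (-0.30)(-0.35)] = 0.1550
  C_13 = (-0.05)(-0.40) − (0.90)(-0.35) = 0.3350
  C_21 = −[(-0.25)(1.00) − (-0.10)(-0.40)] = 0.2900
  C_22 = (0.75)(1.00) − (-0.10)(-0.35) = 0.7150
  C_23 = −[(0.75)(-0.40) − (-0.25)(-0.35)] = 0.3875
  C_31 = (-0.25)(-0.30) − (-0.10)(0.90) = 0.1650
  C_32 = −[(0.75)(-0.30) − (-0.10)(-0.05)] = 0.2300
  C_33 = (0.75)(0.90) − (-0.25)(-0.05) = 0.6625
det(I−A) = Σ_j (I−A)_1j·C_1j = (0.75)(0.7800) + (-0.25)(0.1550) + (-0.10)(0.3350) = 0.51275
adj(I−A) = Cᵀ =
  [ 0.7800   0.2900   0.1650]
  [ 0.1550   0.7150   0.2300]
  [ 0.3350   0.3875   0.6625]
(I − A)⁻¹ = adj(I−A) / det(I−A) ≈
  [   1.5212     0.5656     0.3218]
  [   0.3023     1.3944     0.4486]
  [   0.6533     0.7557     1.2921]
The output multiplier for sector j is the column-j sum of the Leontief inverse (I − A)⁻¹ = adj(I−A) / det(I−A).
Column M of adj(I−A): (0.7800, 0.1550, 0.3350); det(I−A) = 0.51275.
m_M = (0.7800 + 0.1550 + 0.3350) / 0.51275 = 1.27 / 0.51275 ≈ 2.477.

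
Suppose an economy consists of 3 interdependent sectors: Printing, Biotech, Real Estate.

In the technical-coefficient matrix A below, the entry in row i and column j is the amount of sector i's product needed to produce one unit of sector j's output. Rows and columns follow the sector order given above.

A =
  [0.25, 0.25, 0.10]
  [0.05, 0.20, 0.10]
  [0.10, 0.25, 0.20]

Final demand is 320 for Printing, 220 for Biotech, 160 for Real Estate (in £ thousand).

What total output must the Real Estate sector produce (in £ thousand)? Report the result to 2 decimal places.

x_R = 387.60

I − A =
  [   0.75    -0.25    -0.10]
  [  -0.05     0.80    -0.10]
  [  -0.10    -0.25     0.80]
Cofactors of I−A, C_ij = (−1)^(i+j)·(minor ij) (rows/columns in the sector order above):
  C_11 = (0.80)(0.80) − (-0.10)(-0.25) = 0.6150
  C_12 = −[(-0.05)(0.80) − (-0.10)(-0.10)] = 0.0500
  C_13 = (-0.05)(-0.25) − (0.80)(-0.10) = 0.0925
  C_21 = −[(-0.25)(0.80) − (-0.10)(-0.25)] = 0.2250
  C_22 = (0.75)(0.80) − (-0.10)(-0.10) = 0.5900
  C_23 = −[(0.75)(-0.25) − (-0.25)(-0.10)] = 0.2125
  C_31 = (-0.25)(-0.10) − (-0.10)(0.80) = 0.1050
  C_32 = −[(0.75)(-0.10) − (-0.10)(-0.05)] = 0.0800
  C_33 = (0.75)(0.80) − (-0.25)(-0.05) = 0.5875
det(I−A) = Σ_j (I−A)_1j·C_1j = (0.75)(0.6150) + (-0.25)(0.0500) + (-0.10)(0.0925) = 0.4395
adj(I−A) = Cᵀ =
  [ 0.6150   0.2250   0.1050]
  [ 0.0500   0.5900   0.0800]
  [ 0.0925   0.2125   0.5875]
(I − A)⁻¹ = adj(I−A) / det(I−A) ≈
  [   1.3993     0.5119     0.2389]
  [   0.1138     1.3424     0.1820]
  [   0.2105     0.4835     1.3367]
x = (I − A)⁻¹ d = adj(I−A)·d / det(I−A), with det(I−A) = 0.4395:
  x_P = (0.6150·320 + 0.2250·220 + 0.1050·160) / 0.4395 = 263.10 / 0.4395 ≈ 598.63
  x_B = (0.0500·320 + 0.5900·220 + 0.0800·160) / 0.4395 = 158.60 / 0.4395 ≈ 360.86
  x_R = (0.0925·320 + 0.2125·220 + 0.5875·160) / 0.4395 = 170.35 / 0.4395 ≈ 387.60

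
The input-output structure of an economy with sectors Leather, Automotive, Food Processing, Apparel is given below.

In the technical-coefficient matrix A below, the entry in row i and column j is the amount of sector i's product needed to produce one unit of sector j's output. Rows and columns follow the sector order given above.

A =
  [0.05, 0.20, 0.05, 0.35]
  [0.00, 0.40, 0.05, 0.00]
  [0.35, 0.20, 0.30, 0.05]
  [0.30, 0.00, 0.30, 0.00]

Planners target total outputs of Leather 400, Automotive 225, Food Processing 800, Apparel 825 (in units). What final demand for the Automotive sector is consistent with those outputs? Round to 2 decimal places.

d_2 = 95.00

I − A =
  [   0.95    -0.20    -0.05    -0.35]
  [   0.00     0.60    -0.05     0.00]
  [  -0.35    -0.20     0.70    -0.05]
  [  -0.30     0.00    -0.30     1.00]
d = (I − A) x:
  d_1 = (+0.95)·400 + (-0.20)·225 + (-0.05)·800 + (-0.35)·825 = 6.25
  d_2 = (+0.00)·400 + (+0.60)·225 + (-0.05)·800 + (+0.00)·825 = 95.00
  d_3 = (-0.35)·400 + (-0.20)·225 + (+0.70)·800 + (-0.05)·825 = 333.75
  d_4 = (-0.30)·400 + (+0.00)·225 + (-0.30)·800 + (+1.00)·825 = 465.00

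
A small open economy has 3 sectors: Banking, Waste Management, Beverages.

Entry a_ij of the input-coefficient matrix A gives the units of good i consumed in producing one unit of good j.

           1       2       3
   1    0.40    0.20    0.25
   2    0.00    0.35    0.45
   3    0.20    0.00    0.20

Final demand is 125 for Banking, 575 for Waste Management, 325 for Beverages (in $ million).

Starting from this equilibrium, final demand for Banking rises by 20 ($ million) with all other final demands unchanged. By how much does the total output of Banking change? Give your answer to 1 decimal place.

I − A =
  [   0.60    -0.20    -0.25]
  [   0.00     0.65    -0.45]
  [  -0.20     0.00     0.80]
Cofactors of I−A, C_ij = (−1)^(i+j)·(minor ij) (rows/columns in the sector order above):
  C_11 = (0.65)(0.80) − (-0.45)(0.00) = 0.5200
  C_12 = −[(0.00)(0.80) − (-0.45)(-0.20)] = 0.0900
  C_13 = (0.00)(0.00) − (0.65)(-0.20) = 0.1300
  C_21 = −[(-0.20)(0.80) − (-0.25)(0.00)] = 0.1600
  C_22 = (0.60)(0.80) − (-0.25)(-0.20) = 0.4300
  C_23 = −[(0.60)(0.00) − (-0.20)(-0.20)] = 0.0400
  C_31 = (-0.20)(-0.45) − (-0.25)(0.65) = 0.2525
  C_32 = −[(0.60)(-0.45) − (-0.25)(0.00)] = 0.2700
  C_33 = (0.60)(0.65) − (-0.20)(0.00) = 0.3900
det(I−A) = Σ_j (I−A)_1j·C_1j = (0.60)(0.5200) + (-0.20)(0.0900) + (-0.25)(0.1300) = 0.2615
adj(I−A) = Cᵀ =
  [ 0.5200   0.1600   0.2525]
  [ 0.0900   0.4300   0.2700]
  [ 0.1300   0.0400   0.3900]
(I − A)⁻¹ = adj(I−A) / det(I−A) ≈
  [   1.9885     0.6119     0.9656]
  [   0.3442     1.6444     1.0325]
  [   0.4971     0.1530     1.4914]
Δx = (I − A)⁻¹ Δd with Δd having +20 in the Banking component and 0 elsewhere.
So Δx_1 = L_11 · (+20), where L_11 = adj(I−A)_11 / det(I−A) = 0.5200 / 0.2615.
Δx_1 = 0.5200 × (+20) / 0.2615 = 10.40 / 0.2615 ≈ 39.8.

Δx_1 = 39.8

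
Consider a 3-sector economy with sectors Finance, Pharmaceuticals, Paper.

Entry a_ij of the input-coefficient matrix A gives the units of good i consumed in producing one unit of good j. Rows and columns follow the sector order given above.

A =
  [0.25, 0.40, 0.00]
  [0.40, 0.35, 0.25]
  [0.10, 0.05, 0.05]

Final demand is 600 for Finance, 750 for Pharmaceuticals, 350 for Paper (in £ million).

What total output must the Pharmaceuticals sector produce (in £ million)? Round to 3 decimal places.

x_2 = 2889.460

I − A =
  [   0.75    -0.40     0.00]
  [  -0.40     0.65    -0.25]
  [  -0.10    -0.05     0.95]
Cofactors of I−A, C_ij = (−1)^(i+j)·(minor ij) (rows/columns in the sector order above):
  C_11 = (0.65)(0.95) − (-0.25)(-0.05) = 0.6050
  C_12 = −[(-0.40)(0.95) − (-0.25)(-0.10)] = 0.4050
  C_13 = (-0.40)(-0.05) − (0.65)(-0.10) = 0.0850
  C_21 = −[(-0.40)(0.95) − (0.00)(-0.05)] = 0.3800
  C_22 = (0.75)(0.95) − (0.00)(-0.10) = 0.7125
  C_23 = −[(0.75)(-0.05) − (-0.40)(-0.10)] = 0.0775
  C_31 = (-0.40)(-0.25) − (0.00)(0.65) = 0.1000
  C_32 = −[(0.75)(-0.25) − (0.00)(-0.40)] = 0.1875
  C_33 = (0.75)(0.65) − (-0.40)(-0.40) = 0.3275
det(I−A) = Σ_j (I−A)_1j·C_1j = (0.75)(0.6050) + (-0.40)(0.4050) + (0.00)(0.0850) = 0.29175
adj(I−A) = Cᵀ =
  [ 0.6050   0.3800   0.1000]
  [ 0.4050   0.7125   0.1875]
  [ 0.0850   0.0775   0.3275]
(I − A)⁻¹ = adj(I−A) / det(I−A) ≈
  [   2.0737     1.3025     0.3428]
  [   1.3882     2.4422     0.6427]
  [   0.2913     0.2656     1.1225]
x = (I − A)⁻¹ d = adj(I−A)·d / det(I−A), with det(I−A) = 0.29175:
  x_1 = (0.6050·600 + 0.3800·750 + 0.1000·350) / 0.29175 = 683.00 / 0.29175 ≈ 2341.045
  x_2 = (0.4050·600 + 0.7125·750 + 0.1875·350) / 0.29175 = 843.00 / 0.29175 ≈ 2889.460
  x_3 = (0.0850·600 + 0.0775·750 + 0.3275·350) / 0.29175 = 223.75 / 0.29175 ≈ 766.924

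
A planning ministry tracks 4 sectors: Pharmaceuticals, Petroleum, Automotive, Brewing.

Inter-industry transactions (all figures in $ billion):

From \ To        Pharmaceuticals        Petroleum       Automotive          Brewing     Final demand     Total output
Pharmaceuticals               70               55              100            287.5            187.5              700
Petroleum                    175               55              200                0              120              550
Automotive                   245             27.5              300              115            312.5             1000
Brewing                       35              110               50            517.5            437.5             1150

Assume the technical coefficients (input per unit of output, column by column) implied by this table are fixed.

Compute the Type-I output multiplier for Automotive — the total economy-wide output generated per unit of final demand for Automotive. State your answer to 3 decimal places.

Technical coefficients a_ij = z_ij / X_j:
  a_11 = 70/700 = 0.10, a_21 = 175/700 = 0.25, a_31 = 245/700 = 0.35, a_41 = 35/700 = 0.05
  a_12 = 55/550 = 0.10, a_22 = 55/550 = 0.10, a_32 = 27.5/550 = 0.05, a_42 = 110/550 = 0.20
  a_13 = 100/1000 = 0.10, a_23 = 200/1000 = 0.20, a_33 = 300/1000 = 0.30, a_43 = 50/1000 = 0.05
  a_14 = 287.5/1150 = 0.25, a_24 = 0/1150 = 0.00, a_34 = 115/1150 = 0.10, a_44 = 517.5/1150 = 0.45
I − A =
  [   0.90    -0.10    -0.10    -0.25]
  [  -0.25     0.90    -0.20     0.00]
  [  -0.35    -0.05     0.70    -0.10]
  [  -0.05    -0.20    -0.05     0.55]
Compute the cofactors C_ij = (−1)^(i+j)·(3×3 minor ij) of I−A; the adjugate is their transpose:
adj(I−A) = Cᵀ =
  [ 0.332500   0.078375   0.081750   0.166000]
  [ 0.134500   0.309125   0.113375   0.081750]
  [ 0.189625   0.079375   0.408000   0.160375]
  [ 0.096375   0.126750   0.085750   0.500750]
det(I−A) = Σ_j (I−A)_1j·C_1j = (0.90)(0.332500) + (-0.10)(0.134500) + (-0.10)(0.189625) + (-0.25)(0.096375) = 0.24274375
(I − A)⁻¹ = adj(I−A) / det(I−A) ≈
  [   1.3698     0.3229     0.3368     0.6838]
  [   0.5541     1.2735     0.4671     0.3368]
  [   0.7812     0.3270     1.6808     0.6607]
  [   0.3970     0.5222     0.3533     2.0629]
The output multiplier for sector j is the column-j sum of the Leontief inverse (I − A)⁻¹ = adj(I−A) / det(I−A).
Column 3 of adj(I−A): (0.081750, 0.113375, 0.408000, 0.085750); det(I−A) = 0.24274375.
m_3 = (0.081750 + 0.113375 + 0.408000 + 0.085750) / 0.24274375 = 0.688875 / 0.24274375 ≈ 2.838.

m_3 = 2.838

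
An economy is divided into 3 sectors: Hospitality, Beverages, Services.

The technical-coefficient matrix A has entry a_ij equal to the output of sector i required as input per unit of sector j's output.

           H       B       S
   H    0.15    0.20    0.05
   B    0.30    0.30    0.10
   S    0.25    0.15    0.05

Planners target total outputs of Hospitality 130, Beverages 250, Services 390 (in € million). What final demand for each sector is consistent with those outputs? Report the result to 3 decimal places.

I − A =
  [   0.85    -0.20    -0.05]
  [  -0.30     0.70    -0.10]
  [  -0.25    -0.15     0.95]
d = (I − A) x:
  d_H = (+0.85)·130 + (-0.20)·250 + (-0.05)·390 = 41.000
  d_B = (-0.30)·130 + (+0.70)·250 + (-0.10)·390 = 97.000
  d_S = (-0.25)·130 + (-0.15)·250 + (+0.95)·390 = 300.500

d_H = 41.000, d_B = 97.000, d_S = 300.500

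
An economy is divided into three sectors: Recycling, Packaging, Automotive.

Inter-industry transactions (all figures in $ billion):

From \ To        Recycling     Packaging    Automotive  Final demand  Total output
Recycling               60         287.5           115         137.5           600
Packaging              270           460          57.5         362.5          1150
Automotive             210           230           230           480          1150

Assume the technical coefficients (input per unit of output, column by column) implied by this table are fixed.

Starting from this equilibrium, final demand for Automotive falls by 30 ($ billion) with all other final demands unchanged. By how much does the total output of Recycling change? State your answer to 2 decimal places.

Δx_1 = -7.28

Technical coefficients a_ij = z_ij / X_j:
  a_11 = 60/600 = 0.10, a_21 = 270/600 = 0.45, a_31 = 210/600 = 0.35
  a_12 = 287.5/1150 = 0.25, a_22 = 460/1150 = 0.40, a_32 = 230/1150 = 0.20
  a_13 = 115/1150 = 0.10, a_23 = 57.5/1150 = 0.05, a_33 = 230/1150 = 0.20
I − A =
  [   0.90    -0.25    -0.10]
  [  -0.45     0.60    -0.05]
  [  -0.35    -0.20     0.80]
Cofactors of I−A, C_ij = (−1)^(i+j)·(minor ij) (rows/columns in the sector order above):
  C_11 = (0.60)(0.80) − (-0.05)(-0.20) = 0.4700
  C_12 = −[(-0.45)(0.80) − (-0.05)(-0.35)] = 0.3775
  C_13 = (-0.45)(-0.20) − (0.60)(-0.35) = 0.3000
  C_21 = −[(-0.25)(0.80) − (-0.10)(-0.20)] = 0.2200
  C_22 = (0.90)(0.80) − (-0.10)(-0.35) = 0.6850
  C_23 = −[(0.90)(-0.20) − (-0.25)(-0.35)] = 0.2675
  C_31 = (-0.25)(-0.05) − (-0.10)(0.60) = 0.0725
  C_32 = −[(0.90)(-0.05) − (-0.10)(-0.45)] = 0.0900
  C_33 = (0.90)(0.60) − (-0.25)(-0.45) = 0.4275
det(I−A) = Σ_j (I−A)_1j·C_1j = (0.90)(0.4700) + (-0.25)(0.3775) + (-0.10)(0.3000) = 0.298625
adj(I−A) = Cᵀ =
  [ 0.4700   0.2200   0.0725]
  [ 0.3775   0.6850   0.0900]
  [ 0.3000   0.2675   0.4275]
(I − A)⁻¹ = adj(I−A) / det(I−A) ≈
  [   1.5739     0.7367     0.2428]
  [   1.2641     2.2938     0.3014]
  [   1.0046     0.8958     1.4316]
Δx = (I − A)⁻¹ Δd with Δd having -30 in the Automotive component and 0 elsewhere.
So Δx_1 = L_13 · (-30), where L_13 = adj(I−A)_13 / det(I−A) = 0.0725 / 0.298625.
Δx_1 = 0.0725 × (-30) / 0.298625 = -2.175 / 0.298625 ≈ -7.28.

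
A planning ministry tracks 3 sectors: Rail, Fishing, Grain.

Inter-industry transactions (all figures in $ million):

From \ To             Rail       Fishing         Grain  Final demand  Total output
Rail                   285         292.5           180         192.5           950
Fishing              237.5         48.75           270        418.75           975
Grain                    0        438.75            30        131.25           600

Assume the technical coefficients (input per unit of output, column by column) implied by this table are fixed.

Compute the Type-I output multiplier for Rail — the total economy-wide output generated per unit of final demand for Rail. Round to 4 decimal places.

Technical coefficients a_ij = z_ij / X_j:
  a_RR = 285/950 = 0.30, a_FR = 237.5/950 = 0.25, a_GR = 0/950 = 0.00
  a_RF = 292.5/975 = 0.30, a_FF = 48.75/975 = 0.05, a_GF = 438.75/975 = 0.45
  a_RG = 180/600 = 0.30, a_FG = 270/600 = 0.45, a_GG = 30/600 = 0.05
I − A =
  [   0.70    -0.30    -0.30]
  [  -0.25     0.95    -0.45]
  [   0.00    -0.45     0.95]
Cofactors of I−A, C_ij = (−1)^(i+j)·(minor ij) (rows/columns in the sector order above):
  C_11 = (0.95)(0.95) − (-0.45)(-0.45) = 0.7000
  C_12 = −[(-0.25)(0.95) − (-0.45)(0.00)] = 0.2375
  C_13 = (-0.25)(-0.45) − (0.95)(0.00) = 0.1125
  C_21 = −[(-0.30)(0.95) − (-0.30)(-0.45)] = 0.4200
  C_22 = (0.70)(0.95) − (-0.30)(0.00) = 0.6650
  C_23 = −[(0.70)(-0.45) − (-0.30)(0.00)] = 0.3150
  C_31 = (-0.30)(-0.45) − (-0.30)(0.95) = 0.4200
  C_32 = −[(0.70)(-0.45) − (-0.30)(-0.25)] = 0.3900
  C_33 = (0.70)(0.95) − (-0.30)(-0.25) = 0.5900
det(I−A) = Σ_j (I−A)_1j·C_1j = (0.70)(0.7000) + (-0.30)(0.2375) + (-0.30)(0.1125) = 0.3850
adj(I−A) = Cᵀ =
  [ 0.7000   0.4200   0.4200]
  [ 0.2375   0.6650   0.3900]
  [ 0.1125   0.3150   0.5900]
(I − A)⁻¹ = adj(I−A) / det(I−A) ≈
  [   1.81818     1.09091     1.09091]
  [   0.61688     1.72727     1.01299]
  [   0.29221     0.81818     1.53247]
The output multiplier for sector j is the column-j sum of the Leontief inverse (I − A)⁻¹ = adj(I−A) / det(I−A).
Column R of adj(I−A): (0.7000, 0.2375, 0.1125); det(I−A) = 0.3850.
m_R = (0.7000 + 0.2375 + 0.1125) / 0.3850 = 1.05 / 0.3850 ≈ 2.7273.

m_R = 2.7273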